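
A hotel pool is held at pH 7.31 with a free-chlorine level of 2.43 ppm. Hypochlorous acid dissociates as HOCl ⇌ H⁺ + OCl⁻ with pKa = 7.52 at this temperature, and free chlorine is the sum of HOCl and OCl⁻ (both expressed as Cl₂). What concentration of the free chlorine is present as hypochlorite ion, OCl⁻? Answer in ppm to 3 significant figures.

[OCl⁻]/[HOCl] = 10^(pH − pKa) = 10^(7.31 − 7.52) = 10^-0.21 = 0.6166.
Fraction as HOCl = 1 / (1 + 0.6166) = 0.6186.
OCl⁻ = (1 − 0.6186) × 2.43 ppm = 0.9268 ppm.

0.927 ppm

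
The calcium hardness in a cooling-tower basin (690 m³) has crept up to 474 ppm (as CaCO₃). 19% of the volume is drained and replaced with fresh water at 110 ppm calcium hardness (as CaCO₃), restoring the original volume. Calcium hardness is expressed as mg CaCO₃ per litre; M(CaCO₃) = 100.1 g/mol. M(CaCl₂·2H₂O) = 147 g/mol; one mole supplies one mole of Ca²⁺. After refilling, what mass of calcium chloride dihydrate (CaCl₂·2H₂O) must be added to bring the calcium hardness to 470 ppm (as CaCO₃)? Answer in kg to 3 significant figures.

Volume: 690 m³ = 690,000 L.
After draining 19% and refilling: 474 × 0.81 + 110 × 0.19 = 404.84 ppm.
Deficit to target: 470 − 404.84 = 65.16 mg/L.
As CaCO₃: 65.16 mg/L × 690,000 L = 44,960 g; ÷ 100.1 = 449.2 mol Ca²⁺.
Mass: 449.2 × 147 = 66,030 g.

66.0 kg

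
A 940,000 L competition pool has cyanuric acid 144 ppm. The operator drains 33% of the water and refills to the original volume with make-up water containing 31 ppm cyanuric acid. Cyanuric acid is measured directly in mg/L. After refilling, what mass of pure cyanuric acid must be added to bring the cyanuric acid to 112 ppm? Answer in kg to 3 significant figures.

4.97 kg

After draining 33% and refilling: 144 × 0.67 + 31 × 0.33 = 106.71 ppm.
Deficit to target: 112 − 106.71 = 5.29 mg/L.
Mass: 5.29 mg/L × 940,000 L = 4973 g cyanuric acid.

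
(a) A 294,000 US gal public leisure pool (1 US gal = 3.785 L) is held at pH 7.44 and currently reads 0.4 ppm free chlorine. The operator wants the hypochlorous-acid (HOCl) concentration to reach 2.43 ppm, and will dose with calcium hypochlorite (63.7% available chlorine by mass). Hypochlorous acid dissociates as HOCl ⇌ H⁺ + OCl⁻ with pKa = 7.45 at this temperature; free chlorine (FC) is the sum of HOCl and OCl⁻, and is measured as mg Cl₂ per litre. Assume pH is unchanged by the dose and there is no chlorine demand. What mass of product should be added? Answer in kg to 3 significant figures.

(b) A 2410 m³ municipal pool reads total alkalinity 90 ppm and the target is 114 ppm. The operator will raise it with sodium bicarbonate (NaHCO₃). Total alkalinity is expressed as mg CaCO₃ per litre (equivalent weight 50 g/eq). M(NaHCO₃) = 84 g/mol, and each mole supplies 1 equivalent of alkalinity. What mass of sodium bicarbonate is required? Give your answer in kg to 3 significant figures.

(a) 7.69 kg; (b) 97.2 kg

(a) Volume: 294,000 US gal × 3.785 L/gal = 1,112,790 L.
(a) [OCl⁻]/[HOCl] = 10^(pH − pKa) = 10^(7.44 − 7.45) = 0.9772; fraction as HOCl = 1/(1 + 0.9772) = 0.5058.
(a) Free chlorine required for 2.43 ppm HOCl: 2.43 / 0.5058 = 4.805 ppm.
(a) FC to add: 4.805 − 0.4 = 4.405 mg/L as Cl₂.
(a) Cl₂ equivalent: 4.405 mg/L × 1,112,790 L = 4901 g.
(a) Product at 63.7% available Cl: 4901 / 0.637 = 7695 g.

(b) Volume: 2410 m³ = 2,410,000 L.
(b) Alkalinity to add: (114 − 90) = 24 mg/L as CaCO₃ × 2,410,000 L = 57,840 g as CaCO₃.
(b) Equivalents: 57,840 g ÷ 50 g/eq = 1157 eq.
(b) NaHCO₃ supplies 1 eq per mole → 1157 mol.
(b) Mass: 1157 mol × 84 g/mol = 97,170 g.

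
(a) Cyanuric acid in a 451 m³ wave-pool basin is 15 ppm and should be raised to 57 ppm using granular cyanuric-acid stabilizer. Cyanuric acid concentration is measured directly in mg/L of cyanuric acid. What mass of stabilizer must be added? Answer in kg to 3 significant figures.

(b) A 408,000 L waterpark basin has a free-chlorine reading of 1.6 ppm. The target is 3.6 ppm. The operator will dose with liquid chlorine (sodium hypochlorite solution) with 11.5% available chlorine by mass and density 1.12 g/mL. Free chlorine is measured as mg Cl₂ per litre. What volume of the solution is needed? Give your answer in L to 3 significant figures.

(a) Volume: 451 m³ = 451,000 L.
(a) CYA to add: (57 − 15) = 42 mg/L × 451,000 L = 18,940 g cyanuric acid.

(b) Chlorine deficit: 3.6 − 1.6 = 2 ppm = 2 mg/L as Cl₂.
(b) Cl₂ equivalent needed: 2 mg/L × 408,000 L = 816,000 mg = 816 g.
(b) Product at 11.5% available chlorine: 816 / 0.115 = 7096 g.
(b) Volume at density 1.12 g/mL: 7096 g ÷ 1.12 g/mL = 6335 mL.

(a) 18.9 kg; (b) 6.34 L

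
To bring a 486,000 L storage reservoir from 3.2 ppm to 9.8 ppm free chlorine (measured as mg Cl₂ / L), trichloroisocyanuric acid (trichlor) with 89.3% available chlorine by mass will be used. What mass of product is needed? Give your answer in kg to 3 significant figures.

Chlorine deficit: 9.8 − 3.2 = 6.6 ppm = 6.6 mg/L as Cl₂.
Cl₂ equivalent needed: 6.6 mg/L × 486,000 L = 3,208,000 mg = 3208 g.
Product at 89.3% available chlorine: 3208 / 0.893 = 3592 g.

3.59 kg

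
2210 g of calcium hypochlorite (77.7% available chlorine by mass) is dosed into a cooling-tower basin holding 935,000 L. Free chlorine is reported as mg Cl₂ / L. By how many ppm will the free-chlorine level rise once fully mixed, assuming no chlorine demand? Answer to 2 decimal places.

1.84 ppm

Available chlorine delivered: 2210 g × 0.777 = 1717 g as Cl₂.
Concentration rise: 1717 g / 935,000 L = 1.837 mg/L = 1.84 ppm.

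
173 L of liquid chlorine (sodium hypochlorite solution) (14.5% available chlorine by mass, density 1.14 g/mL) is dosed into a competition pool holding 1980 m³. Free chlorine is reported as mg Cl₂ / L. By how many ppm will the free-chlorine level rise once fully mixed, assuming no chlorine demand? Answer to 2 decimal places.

14.44 ppm

Volume: 1980 m³ = 1,980,000 L.
Mass of solution: 173 L × 1000 mL/L × 1.14 g/mL = 197,200 g.
Available chlorine delivered: 197,200 g × 0.145 = 28,600 g as Cl₂.
Concentration rise: 28,600 g / 1,980,000 L = 14.44 mg/L = 14.44 ppm.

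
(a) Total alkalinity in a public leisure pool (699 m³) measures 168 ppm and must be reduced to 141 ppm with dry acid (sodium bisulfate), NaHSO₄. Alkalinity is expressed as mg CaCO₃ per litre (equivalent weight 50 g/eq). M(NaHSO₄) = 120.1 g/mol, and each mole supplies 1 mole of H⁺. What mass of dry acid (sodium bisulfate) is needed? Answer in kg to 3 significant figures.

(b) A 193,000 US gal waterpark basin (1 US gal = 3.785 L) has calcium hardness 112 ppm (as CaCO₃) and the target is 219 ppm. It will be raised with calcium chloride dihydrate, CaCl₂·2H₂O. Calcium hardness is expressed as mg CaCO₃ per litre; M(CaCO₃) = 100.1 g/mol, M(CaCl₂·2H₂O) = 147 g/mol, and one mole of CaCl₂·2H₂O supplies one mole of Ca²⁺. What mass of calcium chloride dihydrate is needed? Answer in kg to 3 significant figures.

(a) Volume: 699 m³ = 699,000 L.
(a) Alkalinity to neutralize: (168 − 141) = 27 mg/L as CaCO₃ × 699,000 L = 18,870 g as CaCO₃.
(a) Equivalents of H⁺ required: 18,870 ÷ 50 g/eq = 377.5 eq = 377.5 mol NaHSO₄.
(a) Mass of NaHSO₄: 377.5 × 120.1 = 45,330 g.

(b) Volume: 193,000 US gal × 3.785 L/gal = 730,505 L.
(b) Hardness to add: (219 − 112) = 107 mg/L as CaCO₃ × 730,505 L = 78,160 g as CaCO₃.
(b) Moles of Ca²⁺ (1 mol Ca²⁺ ≡ 1 mol CaCO₃): 78,160 / 100.1 g/mol = 780.9 mol.
(b) Mass of CaCl₂·2H₂O: 780.9 × 147 = 114,800 g.

(a) 45.3 kg; (b) 115 kg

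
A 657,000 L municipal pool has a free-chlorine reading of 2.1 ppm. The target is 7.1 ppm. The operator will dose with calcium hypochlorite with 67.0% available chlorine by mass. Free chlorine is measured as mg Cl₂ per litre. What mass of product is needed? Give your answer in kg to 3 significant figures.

4.90 kg

Chlorine deficit: 7.1 − 2.1 = 5 ppm = 5 mg/L as Cl₂.
Cl₂ equivalent needed: 5 mg/L × 657,000 L = 3,285,000 mg = 3285 g.
Product at 67.0% available chlorine: 3285 / 0.67 = 4903 g.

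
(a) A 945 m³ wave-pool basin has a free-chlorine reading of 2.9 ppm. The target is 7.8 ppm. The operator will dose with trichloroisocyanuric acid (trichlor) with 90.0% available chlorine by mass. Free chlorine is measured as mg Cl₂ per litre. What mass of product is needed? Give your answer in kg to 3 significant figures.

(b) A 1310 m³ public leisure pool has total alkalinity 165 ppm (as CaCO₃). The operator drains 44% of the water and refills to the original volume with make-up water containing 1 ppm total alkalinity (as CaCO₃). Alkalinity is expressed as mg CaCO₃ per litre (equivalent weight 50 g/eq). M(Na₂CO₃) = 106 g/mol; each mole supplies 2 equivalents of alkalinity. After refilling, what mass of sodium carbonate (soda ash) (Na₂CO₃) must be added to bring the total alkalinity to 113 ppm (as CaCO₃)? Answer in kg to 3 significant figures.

(a) 5.14 kg; (b) 28.0 kg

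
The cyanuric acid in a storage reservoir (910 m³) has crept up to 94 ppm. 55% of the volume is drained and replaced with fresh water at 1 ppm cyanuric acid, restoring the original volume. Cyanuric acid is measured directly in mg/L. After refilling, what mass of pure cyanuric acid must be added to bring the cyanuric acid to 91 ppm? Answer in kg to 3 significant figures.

Volume: 910 m³ = 910,000 L.
After draining 55% and refilling: 94 × 0.45 + 1 × 0.55 = 42.85 ppm.
Deficit to target: 91 − 42.85 = 48.15 mg/L.
Mass: 48.15 mg/L × 910,000 L = 43,820 g cyanuric acid.

43.8 kg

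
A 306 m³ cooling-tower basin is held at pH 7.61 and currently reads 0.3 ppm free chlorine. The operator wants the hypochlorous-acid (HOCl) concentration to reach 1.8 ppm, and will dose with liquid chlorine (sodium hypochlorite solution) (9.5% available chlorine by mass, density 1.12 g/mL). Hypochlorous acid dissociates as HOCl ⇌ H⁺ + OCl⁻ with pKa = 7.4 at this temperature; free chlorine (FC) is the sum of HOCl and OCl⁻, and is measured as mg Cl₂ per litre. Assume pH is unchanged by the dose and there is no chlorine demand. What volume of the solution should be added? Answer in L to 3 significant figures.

Volume: 306 m³ = 306,000 L.
[OCl⁻]/[HOCl] = 10^(pH − pKa) = 10^(7.61 − 7.4) = 1.622; fraction as HOCl = 1/(1 + 1.622) = 0.3814.
Free chlorine required for 1.8 ppm HOCl: 1.8 / 0.3814 = 4.719 ppm.
FC to add: 4.719 − 0.3 = 4.419 mg/L as Cl₂.
Cl₂ equivalent: 4.419 mg/L × 306,000 L = 1352 g.
Product at 9.5% available Cl: 1352 / 0.095 = 14,230 g.
Volume: 14,230 g ÷ 1.12 g/mL = 12,710 mL.

12.7 L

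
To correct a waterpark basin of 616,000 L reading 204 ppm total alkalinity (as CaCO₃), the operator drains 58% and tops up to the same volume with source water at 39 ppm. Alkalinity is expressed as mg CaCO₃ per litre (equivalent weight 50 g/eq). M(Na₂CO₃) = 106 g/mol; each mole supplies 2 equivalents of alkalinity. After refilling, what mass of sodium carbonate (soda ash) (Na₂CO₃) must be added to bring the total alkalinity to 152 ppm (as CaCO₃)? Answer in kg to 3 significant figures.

28.5 kg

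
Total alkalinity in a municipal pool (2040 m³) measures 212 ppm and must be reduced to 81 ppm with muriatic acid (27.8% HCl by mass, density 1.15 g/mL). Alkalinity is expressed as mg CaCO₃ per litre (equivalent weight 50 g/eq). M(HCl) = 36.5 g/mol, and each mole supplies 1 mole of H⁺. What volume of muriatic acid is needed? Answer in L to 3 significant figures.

Volume: 2040 m³ = 2,040,000 L.
Alkalinity to neutralize: (212 − 81) = 131 mg/L as CaCO₃ × 2,040,000 L = 267,200 g as CaCO₃.
Equivalents of H⁺ required: 267,200 ÷ 50 g/eq = 5345 eq = 5345 mol HCl.
Mass of HCl: 5345 × 36.5 = 195,100 g.
Mass of 27.8% solution: 195,100 / 0.278 = 701,700 g.
Volume: 701,700 g ÷ 1.15 g/mL = 610,200 mL.

610 L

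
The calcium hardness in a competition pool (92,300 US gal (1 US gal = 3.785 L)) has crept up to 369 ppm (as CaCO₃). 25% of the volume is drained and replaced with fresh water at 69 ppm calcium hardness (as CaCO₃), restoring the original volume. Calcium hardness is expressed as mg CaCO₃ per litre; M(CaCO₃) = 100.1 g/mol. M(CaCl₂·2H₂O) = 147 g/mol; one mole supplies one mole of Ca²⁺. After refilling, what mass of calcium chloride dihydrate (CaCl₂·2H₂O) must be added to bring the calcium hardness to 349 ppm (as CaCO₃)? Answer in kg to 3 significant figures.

Volume: 92,300 US gal × 3.785 L/gal = 349,356 L.
After draining 25% and refilling: 369 × 0.75 + 69 × 0.25 = 294 ppm.
Deficit to target: 349 − 294 = 55 mg/L.
As CaCO₃: 55 mg/L × 349,356 L = 19,210 g; ÷ 100.1 = 192 mol Ca²⁺.
Mass: 192 × 147 = 28,220 g.

28.2 kg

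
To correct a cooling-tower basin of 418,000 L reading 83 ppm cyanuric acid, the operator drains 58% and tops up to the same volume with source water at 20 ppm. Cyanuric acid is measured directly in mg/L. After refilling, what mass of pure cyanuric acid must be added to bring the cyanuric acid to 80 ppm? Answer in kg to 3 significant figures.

After draining 58% and refilling: 83 × 0.42 + 20 × 0.58 = 46.46 ppm.
Deficit to target: 80 − 46.46 = 33.54 mg/L.
Mass: 33.54 mg/L × 418,000 L = 14,020 g cyanuric acid.

14.0 kg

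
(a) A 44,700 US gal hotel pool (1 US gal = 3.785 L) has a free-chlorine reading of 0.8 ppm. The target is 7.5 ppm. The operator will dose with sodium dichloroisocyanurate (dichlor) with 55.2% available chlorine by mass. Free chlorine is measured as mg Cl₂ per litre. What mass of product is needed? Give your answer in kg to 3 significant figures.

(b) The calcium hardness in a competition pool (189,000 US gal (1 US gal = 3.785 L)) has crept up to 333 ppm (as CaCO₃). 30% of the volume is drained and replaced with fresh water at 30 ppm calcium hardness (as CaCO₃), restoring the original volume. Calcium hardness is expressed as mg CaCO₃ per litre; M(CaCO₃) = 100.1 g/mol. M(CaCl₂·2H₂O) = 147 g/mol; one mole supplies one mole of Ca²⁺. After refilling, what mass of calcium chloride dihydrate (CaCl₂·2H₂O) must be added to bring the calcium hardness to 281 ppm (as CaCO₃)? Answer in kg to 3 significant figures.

(a) Volume: 44,700 US gal × 3.785 L/gal = 169,190 L.
(a) Chlorine deficit: 7.5 − 0.8 = 6.7 ppm = 6.7 mg/L as Cl₂.
(a) Cl₂ equivalent needed: 6.7 mg/L × 169,190 L = 1,134,000 mg = 1134 g.
(a) Product at 55.2% available chlorine: 1134 / 0.552 = 2054 g.

(b) Volume: 189,000 US gal × 3.785 L/gal = 715,365 L.
(b) After draining 30% and refilling: 333 × 0.70 + 30 × 0.30 = 242.1 ppm.
(b) Deficit to target: 281 − 242.1 = 38.9 mg/L.
(b) As CaCO₃: 38.9 mg/L × 715,365 L = 27,830 g; ÷ 100.1 = 278 mol Ca²⁺.
(b) Mass: 278 × 147 = 40,870 g.

(a) 2.05 kg; (b) 40.9 kg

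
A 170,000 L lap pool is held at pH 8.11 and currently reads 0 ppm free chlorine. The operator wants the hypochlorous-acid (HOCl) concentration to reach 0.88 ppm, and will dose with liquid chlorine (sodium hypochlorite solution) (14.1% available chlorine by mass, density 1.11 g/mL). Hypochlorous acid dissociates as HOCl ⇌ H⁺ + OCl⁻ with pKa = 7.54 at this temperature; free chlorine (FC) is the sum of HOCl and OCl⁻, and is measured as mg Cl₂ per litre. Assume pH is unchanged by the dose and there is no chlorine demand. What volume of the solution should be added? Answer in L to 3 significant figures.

4.51 L

[OCl⁻]/[HOCl] = 10^(pH − pKa) = 10^(8.11 − 7.54) = 3.715; fraction as HOCl = 1/(1 + 3.715) = 0.2121.
Free chlorine required for 0.88 ppm HOCl: 0.88 / 0.2121 = 4.15 ppm.
FC to add: 4.15 − 0 = 4.15 mg/L as Cl₂.
Cl₂ equivalent: 4.15 mg/L × 170,000 L = 705.4 g.
Product at 14.1% available Cl: 705.4 / 0.141 = 5003 g.
Volume: 5003 g ÷ 1.11 g/mL = 4507 mL.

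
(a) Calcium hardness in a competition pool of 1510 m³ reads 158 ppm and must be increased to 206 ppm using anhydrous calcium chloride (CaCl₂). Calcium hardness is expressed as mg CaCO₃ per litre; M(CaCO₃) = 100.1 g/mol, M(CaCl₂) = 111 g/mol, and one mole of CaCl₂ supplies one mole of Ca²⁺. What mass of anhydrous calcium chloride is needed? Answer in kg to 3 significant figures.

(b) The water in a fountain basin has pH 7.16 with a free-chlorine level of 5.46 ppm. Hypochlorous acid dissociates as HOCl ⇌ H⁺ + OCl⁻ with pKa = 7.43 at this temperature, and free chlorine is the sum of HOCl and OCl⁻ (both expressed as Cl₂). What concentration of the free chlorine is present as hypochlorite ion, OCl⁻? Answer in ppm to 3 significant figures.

(a) 80.4 kg; (b) 1.91 ppm

(a) Volume: 1510 m³ = 1,510,000 L.
(a) Hardness to add: (206 − 158) = 48 mg/L as CaCO₃ × 1,510,000 L = 72,480 g as CaCO₃.
(a) Moles of Ca²⁺ (1 mol Ca²⁺ ≡ 1 mol CaCO₃): 72,480 / 100.1 g/mol = 724.1 mol.
(a) Mass of CaCl₂: 724.1 × 111 = 80,370 g.

(b) [OCl⁻]/[HOCl] = 10^(pH − pKa) = 10^(7.16 − 7.43) = 10^-0.27 = 0.537.
(b) Fraction as HOCl = 1 / (1 + 0.537) = 0.6506.
(b) OCl⁻ = (1 − 0.6506) × 5.46 ppm = 1.908 ppm.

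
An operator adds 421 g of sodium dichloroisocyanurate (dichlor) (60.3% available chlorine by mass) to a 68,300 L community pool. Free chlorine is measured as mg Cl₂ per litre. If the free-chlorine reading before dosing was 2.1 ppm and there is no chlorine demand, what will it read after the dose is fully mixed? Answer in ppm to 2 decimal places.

5.82 ppm

Available chlorine delivered: 421 g × 0.603 = 253.9 g as Cl₂.
Concentration rise: 253.9 g / 68,300 L = 3.717 mg/L = 3.72 ppm.
Final FC: 2.1 + 3.72 = 5.82 ppm.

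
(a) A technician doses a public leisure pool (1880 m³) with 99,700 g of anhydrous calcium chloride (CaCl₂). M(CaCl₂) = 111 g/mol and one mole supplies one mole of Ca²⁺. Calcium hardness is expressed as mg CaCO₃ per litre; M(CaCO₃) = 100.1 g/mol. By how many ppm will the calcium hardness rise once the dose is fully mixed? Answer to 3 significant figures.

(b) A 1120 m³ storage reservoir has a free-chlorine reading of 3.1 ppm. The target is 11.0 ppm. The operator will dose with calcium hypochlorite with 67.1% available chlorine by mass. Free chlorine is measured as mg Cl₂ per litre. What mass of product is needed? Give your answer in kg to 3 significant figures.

(a) Volume: 1880 m³ = 1,880,000 L.
(a) Moles of Ca²⁺: 99,700 g ÷ 111 g/mol = 898.2 mol.
(a) As CaCO₃: 898.2 mol × 100.1 g/mol = 89,910 g.
(a) Rise: 89,910 g / 1,880,000 L × 1000 = 47.82 mg/L.

(b) Volume: 1120 m³ = 1,120,000 L.
(b) Chlorine deficit: 11.0 − 3.1 = 7.9 ppm = 7.9 mg/L as Cl₂.
(b) Cl₂ equivalent needed: 7.9 mg/L × 1,120,000 L = 8,848,000 mg = 8848 g.
(b) Product at 67.1% available chlorine: 8848 / 0.671 = 13,190 g.

(a) 47.8 ppm; (b) 13.2 kg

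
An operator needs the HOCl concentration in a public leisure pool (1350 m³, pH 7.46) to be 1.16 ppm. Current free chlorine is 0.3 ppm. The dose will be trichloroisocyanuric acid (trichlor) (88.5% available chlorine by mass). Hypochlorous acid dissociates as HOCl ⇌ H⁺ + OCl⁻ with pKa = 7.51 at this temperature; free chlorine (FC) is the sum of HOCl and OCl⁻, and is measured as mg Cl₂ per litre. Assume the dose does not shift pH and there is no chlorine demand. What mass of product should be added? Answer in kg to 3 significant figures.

Volume: 1350 m³ = 1,350,000 L.
[OCl⁻]/[HOCl] = 10^(pH − pKa) = 10^(7.46 − 7.51) = 0.8913; fraction as HOCl = 1/(1 + 0.8913) = 0.5288.
Free chlorine required for 1.16 ppm HOCl: 1.16 / 0.5288 = 2.194 ppm.
FC to add: 2.194 − 0.3 = 1.894 mg/L as Cl₂.
Cl₂ equivalent: 1.894 mg/L × 1,350,000 L = 2557 g.
Product at 88.5% available Cl: 2557 / 0.885 = 2889 g.

2.89 kg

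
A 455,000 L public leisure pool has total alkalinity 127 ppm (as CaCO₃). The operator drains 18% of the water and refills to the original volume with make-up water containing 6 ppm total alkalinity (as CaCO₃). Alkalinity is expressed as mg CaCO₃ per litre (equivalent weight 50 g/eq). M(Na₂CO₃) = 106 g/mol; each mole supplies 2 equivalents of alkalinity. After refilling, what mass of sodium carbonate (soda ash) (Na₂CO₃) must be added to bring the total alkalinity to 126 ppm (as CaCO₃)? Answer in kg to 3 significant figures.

10.0 kg

After draining 18% and refilling: 127 × 0.82 + 6 × 0.18 = 105.22 ppm.
Deficit to target: 126 − 105.22 = 20.78 mg/L.
As CaCO₃: 20.78 mg/L × 455,000 L = 9455 g; ÷ 50 g/eq ÷ 2 = 94.55 mol Na₂CO₃.
Mass: 94.55 × 106 = 10,020 g.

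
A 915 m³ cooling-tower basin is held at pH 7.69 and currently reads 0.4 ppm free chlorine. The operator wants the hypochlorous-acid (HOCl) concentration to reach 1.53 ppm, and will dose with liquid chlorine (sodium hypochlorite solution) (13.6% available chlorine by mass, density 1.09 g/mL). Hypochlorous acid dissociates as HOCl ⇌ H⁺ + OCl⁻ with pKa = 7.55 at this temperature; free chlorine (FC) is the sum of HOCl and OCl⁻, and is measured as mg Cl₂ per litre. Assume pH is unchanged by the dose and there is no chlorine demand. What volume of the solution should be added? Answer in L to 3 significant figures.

Volume: 915 m³ = 915,000 L.
[OCl⁻]/[HOCl] = 10^(pH − pKa) = 10^(7.69 − 7.55) = 1.38; fraction as HOCl = 1/(1 + 1.38) = 0.4201.
Free chlorine required for 1.53 ppm HOCl: 1.53 / 0.4201 = 3.642 ppm.
FC to add: 3.642 − 0.4 = 3.242 mg/L as Cl₂.
Cl₂ equivalent: 3.242 mg/L × 915,000 L = 2966 g.
Product at 13.6% available Cl: 2966 / 0.136 = 21,810 g.
Volume: 21,810 g ÷ 1.09 g/mL = 20,010 mL.

20.0 L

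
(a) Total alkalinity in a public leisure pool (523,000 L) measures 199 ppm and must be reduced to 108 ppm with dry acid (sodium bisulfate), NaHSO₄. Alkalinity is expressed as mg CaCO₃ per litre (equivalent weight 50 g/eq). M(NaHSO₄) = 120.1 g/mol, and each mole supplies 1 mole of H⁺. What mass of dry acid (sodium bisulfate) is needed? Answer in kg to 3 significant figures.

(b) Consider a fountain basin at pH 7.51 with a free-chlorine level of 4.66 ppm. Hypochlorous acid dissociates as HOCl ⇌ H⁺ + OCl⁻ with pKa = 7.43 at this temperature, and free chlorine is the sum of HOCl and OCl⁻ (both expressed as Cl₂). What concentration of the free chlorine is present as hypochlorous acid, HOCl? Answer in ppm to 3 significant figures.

(a) 114 kg; (b) 2.12 ppm

(a) Alkalinity to neutralize: (199 − 108) = 91 mg/L as CaCO₃ × 523,000 L = 47,590 g as CaCO₃.
(a) Equivalents of H⁺ required: 47,590 ÷ 50 g/eq = 951.9 eq = 951.9 mol NaHSO₄.
(a) Mass of NaHSO₄: 951.9 × 120.1 = 114,300 g.

(b) [OCl⁻]/[HOCl] = 10^(pH − pKa) = 10^(7.51 − 7.43) = 10^0.08 = 1.202.
(b) Fraction as HOCl = 1 / (1 + 1.202) = 0.4541.
(b) HOCl = 0.4541 × 4.66 ppm = 2.116 ppm.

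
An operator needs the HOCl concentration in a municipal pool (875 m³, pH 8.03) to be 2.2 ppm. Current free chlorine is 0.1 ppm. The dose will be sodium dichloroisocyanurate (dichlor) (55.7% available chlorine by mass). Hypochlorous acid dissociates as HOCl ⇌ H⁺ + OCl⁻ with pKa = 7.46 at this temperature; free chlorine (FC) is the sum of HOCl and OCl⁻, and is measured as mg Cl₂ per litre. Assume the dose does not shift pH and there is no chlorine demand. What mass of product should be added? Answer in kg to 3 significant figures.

16.1 kg

Volume: 875 m³ = 875,000 L.
[OCl⁻]/[HOCl] = 10^(pH − pKa) = 10^(8.03 − 7.46) = 3.715; fraction as HOCl = 1/(1 + 3.715) = 0.2121.
Free chlorine required for 2.2 ppm HOCl: 2.2 / 0.2121 = 10.37 ppm.
FC to add: 10.37 − 0.1 = 10.27 mg/L as Cl₂.
Cl₂ equivalent: 10.27 mg/L × 875,000 L = 8990 g.
Product at 55.7% available Cl: 8990 / 0.557 = 16,140 g.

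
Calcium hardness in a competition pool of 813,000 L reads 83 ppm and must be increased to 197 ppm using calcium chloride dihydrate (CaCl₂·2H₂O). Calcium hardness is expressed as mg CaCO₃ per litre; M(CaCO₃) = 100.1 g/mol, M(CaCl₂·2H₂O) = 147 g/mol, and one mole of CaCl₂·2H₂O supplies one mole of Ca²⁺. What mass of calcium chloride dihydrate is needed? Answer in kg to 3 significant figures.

136 kg

Hardness to add: (197 − 83) = 114 mg/L as CaCO₃ × 813,000 L = 92,680 g as CaCO₃.
Moles of Ca²⁺ (1 mol Ca²⁺ ≡ 1 mol CaCO₃): 92,680 / 100.1 g/mol = 925.9 mol.
Mass of CaCl₂·2H₂O: 925.9 × 147 = 136,100 g.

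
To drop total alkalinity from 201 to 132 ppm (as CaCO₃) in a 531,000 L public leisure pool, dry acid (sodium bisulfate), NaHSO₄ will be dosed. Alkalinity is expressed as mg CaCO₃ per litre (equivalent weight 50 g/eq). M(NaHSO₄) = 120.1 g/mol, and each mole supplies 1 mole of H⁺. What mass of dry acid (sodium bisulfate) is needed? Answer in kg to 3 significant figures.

Alkalinity to neutralize: (201 − 132) = 69 mg/L as CaCO₃ × 531,000 L = 36,640 g as CaCO₃.
Equivalents of H⁺ required: 36,640 ÷ 50 g/eq = 732.8 eq = 732.8 mol NaHSO₄.
Mass of NaHSO₄: 732.8 × 120.1 = 88,010 g.

88.0 kg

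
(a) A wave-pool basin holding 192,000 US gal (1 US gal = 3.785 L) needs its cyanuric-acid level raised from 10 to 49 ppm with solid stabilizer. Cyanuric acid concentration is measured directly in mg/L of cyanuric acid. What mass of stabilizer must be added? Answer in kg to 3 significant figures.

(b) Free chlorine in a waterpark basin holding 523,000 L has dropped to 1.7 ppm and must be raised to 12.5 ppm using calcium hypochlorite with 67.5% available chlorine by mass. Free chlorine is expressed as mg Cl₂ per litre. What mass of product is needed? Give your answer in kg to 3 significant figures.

(a) Volume: 192,000 US gal × 3.785 L/gal = 726,720 L.
(a) CYA to add: (49 − 10) = 39 mg/L × 726,720 L = 28,340 g cyanuric acid.

(b) Chlorine deficit: 12.5 − 1.7 = 10.8 ppm = 10.8 mg/L as Cl₂.
(b) Cl₂ equivalent needed: 10.8 mg/L × 523,000 L = 5,648,000 mg = 5648 g.
(b) Product at 67.5% available chlorine: 5648 / 0.675 = 8368 g.

(a) 28.3 kg; (b) 8.37 kg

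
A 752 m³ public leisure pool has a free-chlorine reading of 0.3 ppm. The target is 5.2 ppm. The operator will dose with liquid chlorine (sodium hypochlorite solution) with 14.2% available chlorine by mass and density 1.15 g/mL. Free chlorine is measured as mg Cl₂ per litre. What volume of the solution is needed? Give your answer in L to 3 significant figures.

Volume: 752 m³ = 752,000 L.
Chlorine deficit: 5.2 − 0.3 = 4.9 ppm = 4.9 mg/L as Cl₂.
Cl₂ equivalent needed: 4.9 mg/L × 752,000 L = 3,685,000 mg = 3685 g.
Product at 14.2% available chlorine: 3685 / 0.142 = 25,950 g.
Volume at density 1.15 g/mL: 25,950 g ÷ 1.15 g/mL = 22,560 mL.

22.6 L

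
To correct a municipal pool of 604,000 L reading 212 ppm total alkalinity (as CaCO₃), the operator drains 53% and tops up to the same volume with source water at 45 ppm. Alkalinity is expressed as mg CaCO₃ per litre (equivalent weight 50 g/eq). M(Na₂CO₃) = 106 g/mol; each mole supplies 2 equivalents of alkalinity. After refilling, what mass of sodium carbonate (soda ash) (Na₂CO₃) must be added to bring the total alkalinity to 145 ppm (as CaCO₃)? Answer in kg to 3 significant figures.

13.8 kg

After draining 53% and refilling: 212 × 0.47 + 45 × 0.53 = 123.49 ppm.
Deficit to target: 145 − 123.49 = 21.51 mg/L.
As CaCO₃: 21.51 mg/L × 604,000 L = 12,990 g; ÷ 50 g/eq ÷ 2 = 129.9 mol Na₂CO₃.
Mass: 129.9 × 106 = 13,770 g.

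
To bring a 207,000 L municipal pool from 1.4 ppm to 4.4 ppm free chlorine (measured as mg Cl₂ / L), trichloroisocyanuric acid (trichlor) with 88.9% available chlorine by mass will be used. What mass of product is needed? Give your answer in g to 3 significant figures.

Chlorine deficit: 4.4 − 1.4 = 3 ppm = 3 mg/L as Cl₂.
Cl₂ equivalent needed: 3 mg/L × 207,000 L = 621,000 mg = 621 g.
Product at 88.9% available chlorine: 621 / 0.889 = 698.5 g.

699 g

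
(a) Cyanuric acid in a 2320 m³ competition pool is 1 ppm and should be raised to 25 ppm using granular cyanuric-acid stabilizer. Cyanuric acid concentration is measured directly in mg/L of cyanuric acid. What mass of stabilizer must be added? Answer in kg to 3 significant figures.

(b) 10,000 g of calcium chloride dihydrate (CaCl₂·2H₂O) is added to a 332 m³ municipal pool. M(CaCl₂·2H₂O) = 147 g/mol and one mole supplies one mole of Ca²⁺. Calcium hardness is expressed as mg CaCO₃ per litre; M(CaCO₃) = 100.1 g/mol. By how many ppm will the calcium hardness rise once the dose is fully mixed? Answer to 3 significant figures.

(a) 55.7 kg; (b) 20.5 ppm

(a) Volume: 2320 m³ = 2,320,000 L.
(a) CYA to add: (25 − 1) = 24 mg/L × 2,320,000 L = 55,680 g cyanuric acid.

(b) Volume: 332 m³ = 332,000 L.
(b) Moles of Ca²⁺: 10,000 g ÷ 147 g/mol = 68.03 mol.
(b) As CaCO₃: 68.03 mol × 100.1 g/mol = 6810 g.
(b) Rise: 6810 g / 332,000 L × 1000 = 20.51 mg/L.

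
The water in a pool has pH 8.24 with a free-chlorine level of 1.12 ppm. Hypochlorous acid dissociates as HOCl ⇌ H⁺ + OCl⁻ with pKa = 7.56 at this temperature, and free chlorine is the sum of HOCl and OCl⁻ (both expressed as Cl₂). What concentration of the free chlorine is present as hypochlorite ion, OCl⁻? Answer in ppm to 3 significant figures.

[OCl⁻]/[HOCl] = 10^(pH − pKa) = 10^(8.24 − 7.56) = 10^0.68 = 4.786.
Fraction as HOCl = 1 / (1 + 4.786) = 0.1728.
OCl⁻ = (1 − 0.1728) × 1.12 ppm = 0.9264 ppm.

0.926 ppm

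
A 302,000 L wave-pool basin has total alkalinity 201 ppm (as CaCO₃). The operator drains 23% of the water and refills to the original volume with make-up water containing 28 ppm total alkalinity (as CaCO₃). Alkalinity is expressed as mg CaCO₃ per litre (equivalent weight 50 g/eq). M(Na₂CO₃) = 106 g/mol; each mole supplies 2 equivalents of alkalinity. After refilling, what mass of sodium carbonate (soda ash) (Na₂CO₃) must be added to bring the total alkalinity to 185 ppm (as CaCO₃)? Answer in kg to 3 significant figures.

7.62 kg

After draining 23% and refilling: 201 × 0.77 + 28 × 0.23 = 161.21 ppm.
Deficit to target: 185 − 161.21 = 23.79 mg/L.
As CaCO₃: 23.79 mg/L × 302,000 L = 7185 g; ÷ 50 g/eq ÷ 2 = 71.85 mol Na₂CO₃.
Mass: 71.85 × 106 = 7616 g.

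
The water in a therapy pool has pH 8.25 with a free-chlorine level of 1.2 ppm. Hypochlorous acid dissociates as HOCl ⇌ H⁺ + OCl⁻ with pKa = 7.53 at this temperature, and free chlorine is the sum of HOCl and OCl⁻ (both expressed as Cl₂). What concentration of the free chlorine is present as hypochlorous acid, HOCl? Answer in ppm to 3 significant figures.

0.192 ppm

[OCl⁻]/[HOCl] = 10^(pH − pKa) = 10^(8.25 − 7.53) = 10^0.72 = 5.248.
Fraction as HOCl = 1 / (1 + 5.248) = 0.16.
HOCl = 0.16 × 1.2 ppm = 0.1921 ppm.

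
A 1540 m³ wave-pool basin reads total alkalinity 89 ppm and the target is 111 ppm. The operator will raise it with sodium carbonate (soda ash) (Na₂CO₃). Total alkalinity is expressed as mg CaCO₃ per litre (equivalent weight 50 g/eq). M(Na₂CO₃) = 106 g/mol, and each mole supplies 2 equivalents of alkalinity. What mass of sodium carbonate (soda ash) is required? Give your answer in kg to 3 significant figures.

35.9 kg

Volume: 1540 m³ = 1,540,000 L.
Alkalinity to add: (111 − 89) = 22 mg/L as CaCO₃ × 1,540,000 L = 33,880 g as CaCO₃.
Equivalents: 33,880 g ÷ 50 g/eq = 677.6 eq.
Each mole of Na₂CO₃ supplies 2 eq, so 677.6 / 2 = 338.8 mol.
Mass: 338.8 mol × 106 g/mol = 35,910 g.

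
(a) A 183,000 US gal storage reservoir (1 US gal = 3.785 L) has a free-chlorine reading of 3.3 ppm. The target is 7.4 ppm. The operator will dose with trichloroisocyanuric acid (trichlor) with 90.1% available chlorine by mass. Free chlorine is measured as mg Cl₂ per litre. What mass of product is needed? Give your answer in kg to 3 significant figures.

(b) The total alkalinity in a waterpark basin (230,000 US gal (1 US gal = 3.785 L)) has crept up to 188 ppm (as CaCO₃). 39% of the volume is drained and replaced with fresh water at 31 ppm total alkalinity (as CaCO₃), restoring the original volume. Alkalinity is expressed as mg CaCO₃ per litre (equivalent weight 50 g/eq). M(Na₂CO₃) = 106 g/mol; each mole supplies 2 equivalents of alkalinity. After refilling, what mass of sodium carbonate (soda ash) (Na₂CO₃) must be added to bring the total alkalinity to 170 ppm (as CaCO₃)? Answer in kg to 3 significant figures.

(a) Volume: 183,000 US gal × 3.785 L/gal = 692,655 L.
(a) Chlorine deficit: 7.4 − 3.3 = 4.1 ppm = 4.1 mg/L as Cl₂.
(a) Cl₂ equivalent needed: 4.1 mg/L × 692,655 L = 2,840,000 mg = 2840 g.
(a) Product at 90.1% available chlorine: 2840 / 0.901 = 3152 g.

(b) Volume: 230,000 US gal × 3.785 L/gal = 870,550 L.
(b) After draining 39% and refilling: 188 × 0.61 + 31 × 0.39 = 126.77 ppm.
(b) Deficit to target: 170 − 126.77 = 43.23 mg/L.
(b) As CaCO₃: 43.23 mg/L × 870,550 L = 37,630 g; ÷ 50 g/eq ÷ 2 = 376.3 mol Na₂CO₃.
(b) Mass: 376.3 × 106 = 39,890 g.

(a) 3.15 kg; (b) 39.9 kg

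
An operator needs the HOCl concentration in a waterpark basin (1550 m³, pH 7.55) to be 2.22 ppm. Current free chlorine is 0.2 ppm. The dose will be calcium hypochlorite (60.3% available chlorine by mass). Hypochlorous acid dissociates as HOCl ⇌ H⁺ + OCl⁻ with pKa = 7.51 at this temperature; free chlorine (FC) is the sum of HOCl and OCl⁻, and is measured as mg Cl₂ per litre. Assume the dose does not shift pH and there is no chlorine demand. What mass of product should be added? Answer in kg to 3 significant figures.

Volume: 1550 m³ = 1,550,000 L.
[OCl⁻]/[HOCl] = 10^(pH − pKa) = 10^(7.55 − 7.51) = 1.096; fraction as HOCl = 1/(1 + 1.096) = 0.477.
Free chlorine required for 2.22 ppm HOCl: 2.22 / 0.477 = 4.654 ppm.
FC to add: 4.654 − 0.2 = 4.454 mg/L as Cl₂.
Cl₂ equivalent: 4.454 mg/L × 1,550,000 L = 6904 g.
Product at 60.3% available Cl: 6904 / 0.603 = 11,450 g.

11.4 kg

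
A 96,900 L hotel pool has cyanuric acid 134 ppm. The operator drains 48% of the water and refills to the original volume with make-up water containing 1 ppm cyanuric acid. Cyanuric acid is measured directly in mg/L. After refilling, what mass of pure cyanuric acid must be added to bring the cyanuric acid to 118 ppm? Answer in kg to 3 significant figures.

4.64 kg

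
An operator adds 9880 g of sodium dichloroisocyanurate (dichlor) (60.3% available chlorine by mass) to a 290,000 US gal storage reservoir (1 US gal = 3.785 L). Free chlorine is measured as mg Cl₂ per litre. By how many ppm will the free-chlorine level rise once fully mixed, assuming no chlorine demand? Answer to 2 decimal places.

Volume: 290,000 US gal × 3.785 L/gal = 1,097,650 L.
Available chlorine delivered: 9880 g × 0.603 = 5958 g as Cl₂.
Concentration rise: 5958 g / 1,097,650 L = 5.428 mg/L = 5.43 ppm.

5.43 ppm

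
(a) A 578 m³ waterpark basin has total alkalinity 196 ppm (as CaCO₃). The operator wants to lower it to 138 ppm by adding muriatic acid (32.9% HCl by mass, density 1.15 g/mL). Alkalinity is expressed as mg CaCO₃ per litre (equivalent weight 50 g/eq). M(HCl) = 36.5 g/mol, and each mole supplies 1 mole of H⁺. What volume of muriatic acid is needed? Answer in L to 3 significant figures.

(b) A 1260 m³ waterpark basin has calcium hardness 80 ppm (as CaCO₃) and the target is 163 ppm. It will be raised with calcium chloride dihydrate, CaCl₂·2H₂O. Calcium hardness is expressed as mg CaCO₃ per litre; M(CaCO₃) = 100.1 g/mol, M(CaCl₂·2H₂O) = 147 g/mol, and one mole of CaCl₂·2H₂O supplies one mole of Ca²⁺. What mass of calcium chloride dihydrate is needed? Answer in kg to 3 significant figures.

(a) Volume: 578 m³ = 578,000 L.
(a) Alkalinity to neutralize: (196 − 138) = 58 mg/L as CaCO₃ × 578,000 L = 33,520 g as CaCO₃.
(a) Equivalents of H⁺ required: 33,520 ÷ 50 g/eq = 670.5 eq = 670.5 mol HCl.
(a) Mass of HCl: 670.5 × 36.5 = 24,470 g.
(a) Mass of 32.9% solution: 24,470 / 0.329 = 74,380 g.
(a) Volume: 74,380 g ÷ 1.15 g/mL = 64,680 mL.

(b) Volume: 1260 m³ = 1,260,000 L.
(b) Hardness to add: (163 − 80) = 83 mg/L as CaCO₃ × 1,260,000 L = 104,600 g as CaCO₃.
(b) Moles of Ca²⁺ (1 mol Ca²⁺ ≡ 1 mol CaCO₃): 104,600 / 100.1 g/mol = 1045 mol.
(b) Mass of CaCl₂·2H₂O: 1045 × 147 = 153,600 g.

(a) 64.7 L; (b) 154 kg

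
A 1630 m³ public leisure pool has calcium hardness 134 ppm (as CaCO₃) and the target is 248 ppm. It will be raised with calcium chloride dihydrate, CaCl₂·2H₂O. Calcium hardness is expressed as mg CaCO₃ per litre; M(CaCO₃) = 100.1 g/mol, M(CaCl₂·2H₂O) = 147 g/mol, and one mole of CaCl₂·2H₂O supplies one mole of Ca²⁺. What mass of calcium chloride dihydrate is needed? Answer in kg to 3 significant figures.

Volume: 1630 m³ = 1,630,000 L.
Hardness to add: (248 − 134) = 114 mg/L as CaCO₃ × 1,630,000 L = 185,800 g as CaCO₃.
Moles of Ca²⁺ (1 mol Ca²⁺ ≡ 1 mol CaCO₃): 185,800 / 100.1 g/mol = 1856 mol.
Mass of CaCl₂·2H₂O: 1856 × 147 = 272,900 g.

273 kg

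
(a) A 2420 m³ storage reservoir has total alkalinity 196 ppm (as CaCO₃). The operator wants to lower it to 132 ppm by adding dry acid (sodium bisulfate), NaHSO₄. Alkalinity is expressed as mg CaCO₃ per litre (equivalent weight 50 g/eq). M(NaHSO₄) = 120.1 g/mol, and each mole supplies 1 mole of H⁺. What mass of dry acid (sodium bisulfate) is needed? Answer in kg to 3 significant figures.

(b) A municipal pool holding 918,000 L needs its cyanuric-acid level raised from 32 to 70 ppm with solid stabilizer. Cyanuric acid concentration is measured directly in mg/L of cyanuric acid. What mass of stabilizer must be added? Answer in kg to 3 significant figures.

(a) 372 kg; (b) 34.9 kg

(a) Volume: 2420 m³ = 2,420,000 L.
(a) Alkalinity to neutralize: (196 − 132) = 64 mg/L as CaCO₃ × 2,420,000 L = 154,900 g as CaCO₃.
(a) Equivalents of H⁺ required: 154,900 ÷ 50 g/eq = 3098 eq = 3098 mol NaHSO₄.
(a) Mass of NaHSO₄: 3098 × 120.1 = 372,000 g.

(b) CYA to add: (70 − 32) = 38 mg/L × 918,000 L = 34,880 g cyanuric acid.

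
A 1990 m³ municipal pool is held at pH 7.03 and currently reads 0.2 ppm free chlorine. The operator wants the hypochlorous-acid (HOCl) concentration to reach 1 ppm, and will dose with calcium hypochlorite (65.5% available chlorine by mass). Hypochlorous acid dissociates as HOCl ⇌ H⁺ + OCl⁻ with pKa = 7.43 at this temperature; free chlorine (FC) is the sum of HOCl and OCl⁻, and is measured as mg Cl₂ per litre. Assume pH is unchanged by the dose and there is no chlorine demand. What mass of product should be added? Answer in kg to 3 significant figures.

Volume: 1990 m³ = 1,990,000 L.
[OCl⁻]/[HOCl] = 10^(pH − pKa) = 10^(7.03 − 7.43) = 0.3981; fraction as HOCl = 1/(1 + 0.3981) = 0.7153.
Free chlorine required for 1 ppm HOCl: 1 / 0.7153 = 1.398 ppm.
FC to add: 1.398 − 0.2 = 1.198 mg/L as Cl₂.
Cl₂ equivalent: 1.198 mg/L × 1,990,000 L = 2384 g.
Product at 65.5% available Cl: 2384 / 0.655 = 3640 g.

3.64 kg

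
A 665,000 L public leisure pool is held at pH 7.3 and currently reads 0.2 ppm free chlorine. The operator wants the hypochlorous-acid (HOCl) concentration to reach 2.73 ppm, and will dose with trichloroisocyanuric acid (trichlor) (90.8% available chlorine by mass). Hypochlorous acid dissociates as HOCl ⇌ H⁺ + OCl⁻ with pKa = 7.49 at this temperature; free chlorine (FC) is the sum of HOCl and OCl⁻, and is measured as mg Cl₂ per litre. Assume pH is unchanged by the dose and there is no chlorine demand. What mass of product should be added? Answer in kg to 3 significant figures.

[OCl⁻]/[HOCl] = 10^(pH − pKa) = 10^(7.3 − 7.49) = 0.6457; fraction as HOCl = 1/(1 + 0.6457) = 0.6077.
Free chlorine required for 2.73 ppm HOCl: 2.73 / 0.6077 = 4.493 ppm.
FC to add: 4.493 − 0.2 = 4.293 mg/L as Cl₂.
Cl₂ equivalent: 4.293 mg/L × 665,000 L = 2855 g.
Product at 90.8% available Cl: 2855 / 0.908 = 3144 g.

3.14 kg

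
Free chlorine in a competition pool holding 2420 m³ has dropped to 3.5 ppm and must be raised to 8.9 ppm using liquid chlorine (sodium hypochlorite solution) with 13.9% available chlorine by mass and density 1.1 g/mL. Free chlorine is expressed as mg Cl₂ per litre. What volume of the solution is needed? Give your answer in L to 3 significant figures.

85.5 L

Volume: 2420 m³ = 2,420,000 L.
Chlorine deficit: 8.9 − 3.5 = 5.4 ppm = 5.4 mg/L as Cl₂.
Cl₂ equivalent needed: 5.4 mg/L × 2,420,000 L = 13,070,000 mg = 13,070 g.
Product at 13.9% available chlorine: 13,070 / 0.139 = 94,010 g.
Volume at density 1.1 g/mL: 94,010 g ÷ 1.1 g/mL = 85,470 mL.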